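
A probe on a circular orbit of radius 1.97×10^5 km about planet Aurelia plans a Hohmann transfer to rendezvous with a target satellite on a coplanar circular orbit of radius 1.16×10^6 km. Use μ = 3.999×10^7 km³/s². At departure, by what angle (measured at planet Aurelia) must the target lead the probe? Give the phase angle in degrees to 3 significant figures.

Semi-major axis of the transfer orbit: a_t = (1.970×10^5 + 1.160×10^6)/2 = 6.785×10^5 km.
The half-period of the transfer ellipse is t = π√(a_t³/μ) = 2.7765×10^5 s.
Target angular speed ω₂ = √(μ/r₂³) = 5.0616×10^-6 rad/s.
Angle swept by the target during transfer: ω₂·t = 1.4054 rad = 80.52°.
Arrival is 180° from departure on the ellipse, so φ = 180° − 80.52° = 99.5°.

φ = 99.5°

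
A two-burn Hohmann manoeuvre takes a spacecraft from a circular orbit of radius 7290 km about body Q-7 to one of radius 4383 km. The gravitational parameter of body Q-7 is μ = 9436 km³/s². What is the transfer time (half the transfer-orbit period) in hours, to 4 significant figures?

The Hohmann ellipse has a_t = (r₁ + r₂)/2 = 5836.5 km.
By Kepler's third law the transfer-orbit period is T = 2π√(a_t³/μ), so t = T/2 = 14420 s.
Converting: 14420 s ÷ 3600 s/hour = 4.006 hours.

t = 4.006 hours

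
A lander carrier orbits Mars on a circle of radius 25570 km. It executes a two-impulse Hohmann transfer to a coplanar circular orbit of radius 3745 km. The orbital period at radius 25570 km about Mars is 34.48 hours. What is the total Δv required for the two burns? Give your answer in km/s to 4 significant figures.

Δv = 1.725 km/s

From Kepler's third law T² = 4π²r³/μ at r = 25570 km, T = 34.48 hours = 34.48 × 3600 s = 1.24128×10^5 s: μ = 4π²r³/T² = 42836.3 km³/s².
The Hohmann ellipse has a_t = (r₁ + r₂)/2 = 14657.5 km.
At r₁ the circular-orbit speed is v₁ = √(μ/r₁) = 1.2943 km/s.
On the transfer ellipse at r₁, vis-viva gives v_a = √[μ(2/r₁ − 1/a_t)] = 0.65424 km/s.
First burn Δv₁ = |v_a − v₁| = 0.6401 km/s.
Circular speed at r₂: v₂ = √(μ/r₂) = 3.382 km/s.
Transfer-orbit speed at r₂: v_p = √[μ(2/r₂ − 1/a_t)] = 4.467 km/s.
Second burn Δv₂ = |v₂ − v_p| = 1.085 km/s.
Total Δv = Δv₁ + Δv₂ = 1.725 km/s.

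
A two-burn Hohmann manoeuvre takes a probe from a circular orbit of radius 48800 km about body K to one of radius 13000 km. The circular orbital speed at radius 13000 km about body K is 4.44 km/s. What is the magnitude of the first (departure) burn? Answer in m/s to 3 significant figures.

Δv₁ = 805 m/s

From the circular-orbit relation v² = μ/r at r = 13000 km: μ = v²r = (4.44)² × 13000 = 2.56277×10^5 km³/s².
The Hohmann ellipse has a_t = (r₁ + r₂)/2 = 30900 km.
Circular speed at r = 48800 km: v_c = √(μ/r) = 2.2916 km/s.
Transfer-orbit speed at the same r (vis-viva, a = a_t): v_t = √[μ(2/r − 1/a_t)] = 1.4864 km/s.
Δv₁ = |v_t − v_c| = |1.4864 − 2.2916| = 0.8052 km/s.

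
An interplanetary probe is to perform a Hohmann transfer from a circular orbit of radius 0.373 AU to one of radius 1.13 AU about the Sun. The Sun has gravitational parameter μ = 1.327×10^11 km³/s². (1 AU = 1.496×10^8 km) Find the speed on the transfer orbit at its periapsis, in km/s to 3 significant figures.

v = 59.8 km/s

In km: r₁ = 0.373 × 1.496×10^8 = 5.58008×10^7 km; r₂ = 1.13 × 1.496×10^8 = 1.69048×10^8 km.
Semi-major axis of the transfer orbit: a_t = (5.58008×10^7 + 1.69048×10^8)/2 = 1.124244×10^8 km.
At periapsis, r = 5.58008×10^7 km.
Vis-viva: v = √[μ(2/r − 1/a_t)] = √[1.327×10^11 × (2/5.58008×10^7 − 1/1.124244×10^8)] = 59.80 km/s.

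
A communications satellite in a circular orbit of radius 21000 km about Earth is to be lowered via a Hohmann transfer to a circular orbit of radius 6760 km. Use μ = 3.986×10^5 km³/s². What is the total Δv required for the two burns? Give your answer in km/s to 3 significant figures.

Semi-major axis of the transfer orbit: a_t = (21000 + 6760)/2 = 13880 km.
Circular speed at r₁: v₁ = √(μ/r₁) = √(3.986×10^5/21000) = 4.3567 km/s.
On the transfer ellipse at r₁, vis-viva gives v_a = √[μ(2/r₁ − 1/a_t)] = 3.0404 km/s.
First burn Δv₁ = |v_a − v₁| = 1.3163 km/s.
At r₂, v₂ = √(μ/r₂) = 7.678834 km/s.
Transfer-orbit speed at r₂: v_p = √[μ(2/r₂ − 1/a_t)] = 9.445179 km/s.
Second burn Δv₂ = |v₂ − v_p| = 1.7663 km/s.
Total Δv = Δv₁ + Δv₂ = 3.083 km/s.

Δv = 3.08 km/s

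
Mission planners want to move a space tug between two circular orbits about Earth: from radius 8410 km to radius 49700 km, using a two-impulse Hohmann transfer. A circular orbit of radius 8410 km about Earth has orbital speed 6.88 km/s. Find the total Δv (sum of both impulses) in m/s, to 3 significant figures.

From the circular-orbit relation v² = μ/r at r = 8410 km: μ = v²r = (6.88)² × 8410 = 3.98082×10^5 km³/s².
Semi-major axis of the transfer orbit: a_t = (8410 + 49700)/2 = 29055 km.
Circular speed at r₁: v₁ = √(μ/r₁) = √(3.98082×10^5/8410) = 6.880 km/s.
On the transfer ellipse at r₁, vis-viva equation gives v_p = √[μ(2/r₁ − 1/a_t)] = 8.998 km/s.
First burn Δv₁ = |v_p − v₁| = 2.118 km/s.
At r₂, v₂ = √(μ/r₂) = 2.83014 km/s.
Transfer-orbit speed at r₂: v_a = √[μ(2/r₂ − 1/a_t)] = 1.52263 km/s.
Second burn Δv₂ = |v₂ − v_a| = 1.308 km/s.
Total Δv = Δv₁ + Δv₂ = 3.426 km/s.

Δv = 3430 m/s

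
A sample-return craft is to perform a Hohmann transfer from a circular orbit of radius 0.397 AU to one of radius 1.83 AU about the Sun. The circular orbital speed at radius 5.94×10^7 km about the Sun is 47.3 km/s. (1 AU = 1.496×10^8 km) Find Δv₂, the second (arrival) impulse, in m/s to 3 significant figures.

From the circular-orbit relation v² = μ/r at r = 5.94×10^7 km: μ = v²r = (47.3)² × 5.94×10^7 = 1.32895×10^11 km³/s².
In km: r₁ = 0.397 × 1.496×10^8 = 5.93912×10^7 km; r₂ = 1.83 × 1.496×10^8 = 2.73768×10^8 km.
Transfer-ellipse semi-major axis a_t = (r₁ + r₂)/2 = (5.93912×10^7 + 2.73768×10^8)/2 = 1.665796×10^8 km.
On the circular orbit at r = 2.73768×10^8 km, v_c = √(μ/r) = 22.0325 km/s.
Transfer-orbit speed at the same r (vis-viva, a = a_t): v_t = √[μ(2/r − 1/a_t)] = 13.1557 km/s.
Δv₂ = |v_t − v_c| = |13.1557 − 22.0325| = 8.877 km/s.

Δv₂ = 8880 m/s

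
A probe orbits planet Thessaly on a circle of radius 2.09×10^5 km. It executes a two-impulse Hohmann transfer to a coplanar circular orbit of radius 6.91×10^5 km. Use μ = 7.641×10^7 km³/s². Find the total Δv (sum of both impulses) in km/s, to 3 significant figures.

Δv = 7.92 km/s

Semi-major axis of the transfer orbit: a_t = (2.090×10^5 + 6.910×10^5)/2 = 4.500×10^5 km.
At r₁ the circular-orbit speed is v₁ = √(μ/r₁) = 19.121 km/s.
On the transfer ellipse at r₁, vis-viva equation gives v_p = √[μ(2/r₁ − 1/a_t)] = 23.694 km/s.
First burn Δv₁ = |v_p − v₁| = 4.573 km/s.
At r₂, v₂ = √(μ/r₂) = 10.5156 km/s.
Transfer-orbit speed at r₂: v_a = √[μ(2/r₂ − 1/a_t)] = 7.16643 km/s.
Second burn Δv₂ = |v₂ − v_a| = 3.349 km/s.
Total Δv = Δv₁ + Δv₂ = 7.922 km/s.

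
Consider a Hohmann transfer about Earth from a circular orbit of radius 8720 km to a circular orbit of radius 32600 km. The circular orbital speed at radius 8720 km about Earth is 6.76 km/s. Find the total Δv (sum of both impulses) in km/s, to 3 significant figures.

From the circular-orbit relation v² = μ/r at r = 8720 km: μ = v²r = (6.76)² × 8720 = 3.98483×10^5 km³/s².
The Hohmann ellipse has a_t = (r₁ + r₂)/2 = 20660 km.
Circular speed at r₁: v₁ = √(μ/r₁) = √(3.98483×10^5/8720) = 6.7600 km/s.
Transfer-orbit speed at r₁ (vis-viva equation): v_p = √[μ(2/r₁ − 1/a_t)] = 8.4916 km/s.
First burn Δv₁ = |v_p − v₁| = 1.7316 km/s.
Circular speed at r₂: v₂ = √(μ/r₂) = 3.4962 km/s.
Transfer-orbit speed at r₂: v_a = √[μ(2/r₂ − 1/a_t)] = 2.2714 km/s.
Second burn Δv₂ = |v₂ − v_a| = 1.2248 km/s.
Δv = Δv₁ + Δv₂ = 1.7316 + 1.2248 = 2.956 km/s.

Δv = 2.96 km/s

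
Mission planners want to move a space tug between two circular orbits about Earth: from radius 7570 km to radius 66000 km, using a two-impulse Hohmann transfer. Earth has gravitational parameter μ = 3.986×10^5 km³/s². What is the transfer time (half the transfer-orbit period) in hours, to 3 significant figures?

t = 9.75 hours

Semi-major axis of the transfer orbit: a_t = (7570 + 66000)/2 = 36785 km.
By Kepler's third law the transfer-orbit period is T = 2π√(a_t³/μ), so t = T/2 = 35110 s.
Converting: 35110 s ÷ 3600 s/hour = 9.75 hours.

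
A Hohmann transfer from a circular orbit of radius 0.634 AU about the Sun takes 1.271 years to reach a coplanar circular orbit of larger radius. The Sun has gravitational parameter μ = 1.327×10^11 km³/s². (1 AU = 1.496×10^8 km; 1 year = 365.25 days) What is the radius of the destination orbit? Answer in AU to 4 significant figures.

r₂ = 3.091 AU

In km: r₁ = 0.634 × 1.496×10^8 = 9.48464×10^7 km.
Transfer time t = 1.271 years × 365.25 × 86400 s = 4.01097096×10^7 s, and t = π√(a_t³/μ).
So a_t = (μ t²/π²)^(1/3) = (1.327×10^11 × (4.01097096×10^7)² / π²)^(1/3) = 2.7863×10^8 km.
Since a_t = (r₁ + r₂)/2, r₂ = 2a_t − r₁ = 2×2.7863×10^8 − 9.48464×10^7 = 4.624136×10^8 km.
In AU: r₂ = 4.624136×10^8 / 1.496×10^8 = 3.091 AU.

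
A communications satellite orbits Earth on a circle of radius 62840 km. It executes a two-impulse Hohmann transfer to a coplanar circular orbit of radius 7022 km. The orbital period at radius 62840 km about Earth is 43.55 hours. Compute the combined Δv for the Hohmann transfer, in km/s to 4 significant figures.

Δv = 3.960 km/s

From Kepler's third law T² = 4π²r³/μ at r = 62840 km, T = 43.55 hours = 43.55 × 3600 s = 1.5678×10^5 s: μ = 4π²r³/T² = 3.98554×10^5 km³/s².
Transfer-ellipse semi-major axis a_t = (r₁ + r₂)/2 = (62840 + 7022)/2 = 34931 km.
At r₁ the circular-orbit speed is v₁ = √(μ/r₁) = 2.518 km/s.
Transfer-orbit speed at r₁ (v² = μ(2/r − 1/a)): v_a = √[μ(2/r₁ − 1/a_t)] = 1.129 km/s.
First burn Δv₁ = |v_a − v₁| = 1.389 km/s.
At r₂, v₂ = √(μ/r₂) = 7.5338 km/s.
Transfer-orbit speed at r₂: v_p = √[μ(2/r₂ − 1/a_t)] = 10.105 km/s.
Second burn Δv₂ = |v₂ − v_p| = 2.571 km/s.
Total Δv = Δv₁ + Δv₂ = 3.960 km/s.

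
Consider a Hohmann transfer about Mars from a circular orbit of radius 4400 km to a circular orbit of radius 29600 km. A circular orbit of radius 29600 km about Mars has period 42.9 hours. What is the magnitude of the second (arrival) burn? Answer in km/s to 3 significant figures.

Δv₂ = 0.592 km/s

From Kepler's third law T² = 4π²r³/μ at r = 29600 km, T = 42.9 hours = 42.9 × 3600 s = 1.5444×10^5 s: μ = 4π²r³/T² = 42925.5 km³/s².
Transfer-ellipse semi-major axis a_t = (r₁ + r₂)/2 = (4400 + 29600)/2 = 17000 km.
On the circular orbit at r = 29600 km, v_c = √(μ/r) = 1.20424 km/s.
Vis-viva on the transfer ellipse at r = 29600 km gives v_t = √[μ(2/r − 1/a_t)] = 0.612652 km/s.
Δv₂ = |v_t − v_c| = |0.612652 − 1.20424| = 0.5916 km/s.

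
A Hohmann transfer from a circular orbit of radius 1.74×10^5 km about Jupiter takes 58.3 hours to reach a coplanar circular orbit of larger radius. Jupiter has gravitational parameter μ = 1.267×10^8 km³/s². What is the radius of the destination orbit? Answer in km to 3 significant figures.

r₂ = 1.48×10^6 km

Transfer time t = 58.3 hours = 2.0988×10^5 s, and t = π√(a_t³/μ).
So a_t = (μ t²/π²)^(1/3) = (1.267×10^8 × (2.0988×10^5)² / π²)^(1/3) = 8.2694×10^5 km.
Since a_t = (r₁ + r₂)/2, r₂ = 2a_t − r₁ = 2×8.2694×10^5 − 1.740×10^5 = 1.47988×10^6 km.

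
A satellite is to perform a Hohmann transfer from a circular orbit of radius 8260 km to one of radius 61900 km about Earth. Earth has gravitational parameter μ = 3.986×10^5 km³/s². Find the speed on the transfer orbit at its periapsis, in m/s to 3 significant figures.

The Hohmann ellipse has a_t = (r₁ + r₂)/2 = 35080 km.
The periapsis of the transfer ellipse is at r = 8260 km.
Vis-viva: v = √[μ(2/r − 1/a_t)] = √[3.986×10^5 × (2/8260 − 1/35080)] = 9.228 km/s.

v = 9230 m/s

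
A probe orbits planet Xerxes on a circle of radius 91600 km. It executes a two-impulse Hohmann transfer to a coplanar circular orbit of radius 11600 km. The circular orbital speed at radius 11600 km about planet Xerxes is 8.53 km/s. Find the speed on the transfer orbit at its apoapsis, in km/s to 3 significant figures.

From the circular-orbit relation v² = μ/r at r = 11600 km: μ = v²r = (8.53)² × 11600 = 8.44026×10^5 km³/s².
Transfer-ellipse semi-major axis a_t = (r₁ + r₂)/2 = (91600 + 11600)/2 = 51600 km.
The apoapsis of the transfer ellipse is at r = 91600 km.
Vis-viva: v = √[μ(2/r − 1/a_t)] = √[8.44026×10^5 × (2/91600 − 1/51600)] = 1.439 km/s.

v = 1.44 km/s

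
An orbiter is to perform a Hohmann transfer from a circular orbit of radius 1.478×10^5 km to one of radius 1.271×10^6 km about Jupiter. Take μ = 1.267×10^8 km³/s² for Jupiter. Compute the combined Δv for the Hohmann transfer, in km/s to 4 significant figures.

Δv = 15.34 km/s

Transfer-ellipse semi-major axis a_t = (r₁ + r₂)/2 = (1.478×10^5 + 1.271×10^6)/2 = 7.094×10^5 km.
Circular speed at r₁: v₁ = √(μ/r₁) = √(1.267×10^8/1.478×10^5) = 29.2787 km/s.
Transfer-orbit speed at r₁ (vis-viva): v_p = √[μ(2/r₁ − 1/a_t)] = 39.1903 km/s.
First burn Δv₁ = |v_p − v₁| = 9.912 km/s.
Circular speed at r₂: v₂ = √(μ/r₂) = 9.984 km/s.
Transfer-orbit speed at r₂: v_a = √[μ(2/r₂ − 1/a_t)] = 4.557 km/s.
Second burn Δv₂ = |v₂ − v_a| = 5.427 km/s.
Δv = Δv₁ + Δv₂ = 9.912 + 5.427 = 15.34 km/s.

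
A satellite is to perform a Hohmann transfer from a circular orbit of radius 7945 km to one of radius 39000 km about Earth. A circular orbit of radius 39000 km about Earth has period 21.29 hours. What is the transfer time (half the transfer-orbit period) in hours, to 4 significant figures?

t = 4.970 hours

From Kepler's third law T² = 4π²r³/μ at r = 39000 km, T = 21.29 hours = 21.29 × 3600 s = 76644 s: μ = 4π²r³/T² = 3.98655×10^5 km³/s².
Semi-major axis of the transfer orbit: a_t = (7945 + 39000)/2 = 23472.5 km.
Half the transfer-orbit period gives t = π√(a_t³/μ) = 17893 s.
Converting: 17893 s ÷ 3600 s/hour = 4.970 hours.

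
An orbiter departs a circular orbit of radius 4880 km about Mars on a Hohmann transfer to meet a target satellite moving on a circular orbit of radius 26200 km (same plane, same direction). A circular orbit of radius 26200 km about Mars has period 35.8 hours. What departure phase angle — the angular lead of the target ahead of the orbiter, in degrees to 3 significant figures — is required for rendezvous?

φ = 97.8°

From Kepler's third law T² = 4π²r³/μ at r = 26200 km, T = 35.8 hours = 35.8 × 3600 s = 1.2888×10^5 s: μ = 4π²r³/T² = 42745.7 km³/s².
Semi-major axis of the transfer orbit: a_t = (4880 + 26200)/2 = 15540 km.
The half-period of the transfer ellipse is t = π√(a_t³/μ) = 29440 s.
The target's mean motion on its circular orbit is ω₂ = √(μ/r₂³) = 4.875×10^-5 rad/s.
Angle swept by the target during transfer: ω₂·t = 1.435 rad = 82.22°.
Arrival is 180° from departure on the ellipse, so φ = 180° − 82.22° = 97.8°.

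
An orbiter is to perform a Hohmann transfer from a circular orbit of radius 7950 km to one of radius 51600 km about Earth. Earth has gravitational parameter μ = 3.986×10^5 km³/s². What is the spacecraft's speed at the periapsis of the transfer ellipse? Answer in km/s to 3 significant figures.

v = 9.32 km/s

The Hohmann ellipse has a_t = (r₁ + r₂)/2 = 29775 km.
At periapsis, r = 7950 km.
Applying v² = μ(2/r − 1/a_t): v = 9.321 km/s.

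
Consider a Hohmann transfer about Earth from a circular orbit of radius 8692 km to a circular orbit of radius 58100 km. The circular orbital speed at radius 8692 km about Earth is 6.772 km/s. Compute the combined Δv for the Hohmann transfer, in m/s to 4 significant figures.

From the circular-orbit relation v² = μ/r at r = 8692 km: μ = v²r = (6.772)² × 8692 = 3.98615×10^5 km³/s².
Transfer-ellipse semi-major axis a_t = (r₁ + r₂)/2 = (8692 + 58100)/2 = 33396 km.
At r₁ the circular-orbit speed is v₁ = √(μ/r₁) = 6.772 km/s.
Transfer-orbit speed at r₁ (vis-viva equation): v_p = √[μ(2/r₁ − 1/a_t)] = 8.932 km/s.
First burn Δv₁ = |v_p − v₁| = 2.160 km/s.
At r₂, v₂ = √(μ/r₂) = 2.619 km/s.
Transfer-orbit speed at r₂: v_a = √[μ(2/r₂ − 1/a_t)] = 1.336 km/s.
Second burn Δv₂ = |v₂ − v_a| = 1.283 km/s.
Δv = Δv₁ + Δv₂ = 2.160 + 1.283 = 3.443 km/s.

Δv = 3443 m/s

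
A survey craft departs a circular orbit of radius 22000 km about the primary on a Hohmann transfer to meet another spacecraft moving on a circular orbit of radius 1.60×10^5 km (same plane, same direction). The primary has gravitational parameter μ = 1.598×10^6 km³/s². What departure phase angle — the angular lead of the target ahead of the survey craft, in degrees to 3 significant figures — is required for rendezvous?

φ = 103°

The Hohmann ellipse has a_t = (r₁ + r₂)/2 = 91000 km.
The half-period of the transfer ellipse is t = π√(a_t³/μ) = 68222 s.
Target angular speed ω₂ = √(μ/r₂³) = 1.9752×10^-5 rad/s.
Angle swept by the target during transfer: ω₂·t = 1.3475 rad = 77.21°.
Arrival is 180° from departure on the ellipse, so φ = 180° − 77.21° = 103°.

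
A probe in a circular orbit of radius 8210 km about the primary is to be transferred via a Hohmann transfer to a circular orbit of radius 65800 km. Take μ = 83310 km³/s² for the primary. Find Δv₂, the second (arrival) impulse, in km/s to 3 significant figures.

Transfer-ellipse semi-major axis a_t = (r₁ + r₂)/2 = (8210 + 65800)/2 = 37005 km.
Circular speed at r = 65800 km: v_c = √(μ/r) = 1.1252 km/s.
Vis-viva on the transfer ellipse at r = 65800 km gives v_t = √[μ(2/r − 1/a_t)] = 0.53000 km/s.
Δv₂ = |v_t − v_c| = |0.53000 − 1.1252| = 0.5952 km/s.

Δv₂ = 0.595 km/s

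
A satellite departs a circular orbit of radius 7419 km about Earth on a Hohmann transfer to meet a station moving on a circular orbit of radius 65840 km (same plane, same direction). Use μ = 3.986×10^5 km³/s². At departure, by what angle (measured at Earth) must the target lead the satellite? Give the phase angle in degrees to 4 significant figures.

Semi-major axis of the transfer orbit: a_t = (7419 + 65840)/2 = 36629.5 km.
The half-period of the transfer ellipse is t = π√(a_t³/μ) = 34884 s.
Target angular speed ω₂ = √(μ/r₂³) = 3.7371×10^-5 rad/s.
Angle swept by the target during transfer: ω₂·t = 1.30365 rad = 74.69°.
The satellite traverses 180° on the transfer ellipse, so the target must lead by 180° − 74.69° = 105.3°.

φ = 105.3°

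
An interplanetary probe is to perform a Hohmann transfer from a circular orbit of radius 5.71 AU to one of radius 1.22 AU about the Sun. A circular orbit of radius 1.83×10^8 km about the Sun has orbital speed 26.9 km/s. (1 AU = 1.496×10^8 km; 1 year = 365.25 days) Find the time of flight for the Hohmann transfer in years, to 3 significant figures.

From the circular-orbit relation v² = μ/r at r = 1.83×10^8 km: μ = v²r = (26.9)² × 1.83×10^8 = 1.32421×10^11 km³/s².
In km: r₁ = 5.71 × 1.496×10^8 = 8.54216×10^8 km; r₂ = 1.22 × 1.496×10^8 = 1.82512×10^8 km.
Semi-major axis of the transfer orbit: a_t = (8.54216×10^8 + 1.82512×10^8)/2 = 5.18364×10^8 km.
Half the transfer-orbit period gives t = π√(a_t³/μ) = 1.019×10^8 s.
Converting: 1.019×10^8 s ÷ 3.15576×10^7 s/year (365.25 × 86400) = 3.23 years.

t = 3.23 years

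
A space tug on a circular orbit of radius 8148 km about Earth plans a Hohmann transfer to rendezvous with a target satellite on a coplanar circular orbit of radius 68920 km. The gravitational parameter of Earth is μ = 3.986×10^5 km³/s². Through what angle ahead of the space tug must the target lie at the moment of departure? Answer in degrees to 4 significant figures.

φ = 104.7°

The Hohmann ellipse has a_t = (r₁ + r₂)/2 = 38534 km.
Transfer time t = π√(a_t³/μ) = 37640 s.
The target's mean motion on its circular orbit is ω₂ = √(μ/r₂³) = 3.4894×10^-5 rad/s.
Angle swept by the target during transfer: ω₂·t = 1.3134 rad = 75.252°.
Arrival is 180° from departure on the ellipse, so φ = 180° − 75.252° = 104.7°.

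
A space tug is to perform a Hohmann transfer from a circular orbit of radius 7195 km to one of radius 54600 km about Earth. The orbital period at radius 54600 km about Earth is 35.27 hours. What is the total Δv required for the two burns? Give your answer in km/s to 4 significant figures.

From Kepler's third law T² = 4π²r³/μ at r = 54600 km, T = 35.27 hours = 35.27 × 3600 s = 1.26972×10^5 s: μ = 4π²r³/T² = 3.98586×10^5 km³/s².
The Hohmann ellipse has a_t = (r₁ + r₂)/2 = 30897.5 km.
At r₁ the circular-orbit speed is v₁ = √(μ/r₁) = 7.443 km/s.
Transfer-orbit speed at r₁ (vis-viva): v_p = √[μ(2/r₁ − 1/a_t)] = 9.894 km/s.
First burn Δv₁ = |v_p − v₁| = 2.451 km/s.
Circular speed at r₂: v₂ = √(μ/r₂) = 2.702 km/s.
Transfer-orbit speed at r₂: v_a = √[μ(2/r₂ − 1/a_t)] = 1.304 km/s.
Second burn Δv₂ = |v₂ − v_a| = 1.398 km/s.
Δv = Δv₁ + Δv₂ = 2.451 + 1.398 = 3.849 km/s.

Δv = 3.849 km/s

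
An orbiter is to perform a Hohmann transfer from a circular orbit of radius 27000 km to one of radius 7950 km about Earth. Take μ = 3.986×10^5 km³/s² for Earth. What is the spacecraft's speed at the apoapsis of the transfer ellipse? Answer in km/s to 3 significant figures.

v = 2.59 km/s

The Hohmann ellipse has a_t = (r₁ + r₂)/2 = 17475 km.
At apoapsis, r = 27000 km.
Applying v² = μ(2/r − 1/a_t): v = 2.592 km/s.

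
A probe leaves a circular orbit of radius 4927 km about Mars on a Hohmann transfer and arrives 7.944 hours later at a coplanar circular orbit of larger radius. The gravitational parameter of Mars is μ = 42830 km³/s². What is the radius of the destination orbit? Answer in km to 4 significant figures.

r₂ = 25580 km

Transfer time t = 7.944 hours = 28598.4 s, and t = π√(a_t³/μ).
So a_t = (μ t²/π²)^(1/3) = (42830 × (28598.4)² / π²)^(1/3) = 15254 km.
Since a_t = (r₁ + r₂)/2, r₂ = 2a_t − r₁ = 2×15254 − 4927 = 25581 km.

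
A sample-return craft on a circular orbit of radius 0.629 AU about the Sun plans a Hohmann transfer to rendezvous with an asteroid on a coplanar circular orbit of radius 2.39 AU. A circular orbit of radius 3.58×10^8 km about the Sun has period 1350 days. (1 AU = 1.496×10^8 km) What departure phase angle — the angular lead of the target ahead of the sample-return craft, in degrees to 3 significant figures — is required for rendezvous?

From Kepler's third law T² = 4π²r³/μ at r = 3.58×10^8 km, T = 1350 days = 1350 × 86400 s = 1.1664×10^8 s: μ = 4π²r³/T² = 1.33142×10^11 km³/s².
In km: r₁ = 0.629 × 1.496×10^8 = 9.40984×10^7 km; r₂ = 2.39 × 1.496×10^8 = 3.57544×10^8 km.
Semi-major axis of the transfer orbit: a_t = (9.40984×10^7 + 3.57544×10^8)/2 = 2.258212×10^8 km.
Transfer time t = π√(a_t³/μ) = 2.921730×10^7 s.
The target's mean motion on its circular orbit is ω₂ = √(μ/r₂³) = 5.397127×10^-8 rad/s.
Angle swept by the target during transfer: ω₂·t = 1.57689 rad = 90.349°.
Arrival is 180° from departure on the ellipse, so φ = 180° − 90.349° = 89.7°.

φ = 89.7°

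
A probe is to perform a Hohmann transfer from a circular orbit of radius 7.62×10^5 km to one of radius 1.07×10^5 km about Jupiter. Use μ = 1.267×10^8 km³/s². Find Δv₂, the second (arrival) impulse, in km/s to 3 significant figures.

Δv₂ = 11.2 km/s

Semi-major axis of the transfer orbit: a_t = (7.620×10^5 + 1.070×10^5)/2 = 4.345×10^5 km.
On the circular orbit at r = 1.070×10^5 km, v_c = √(μ/r) = 34.41 km/s.
Vis-viva on the transfer ellipse at r = 1.070×10^5 km gives v_t = √[μ(2/r − 1/a_t)] = 45.57 km/s.
Δv₂ = |v_t − v_c| = |45.57 − 34.41| = 11.16 km/s.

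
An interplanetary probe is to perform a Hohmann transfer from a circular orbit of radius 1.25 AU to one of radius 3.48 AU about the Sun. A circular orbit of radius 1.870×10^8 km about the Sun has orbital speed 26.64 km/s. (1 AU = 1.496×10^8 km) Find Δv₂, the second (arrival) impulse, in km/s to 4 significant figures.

Δv₂ = 4.359 km/s

From the circular-orbit relation v² = μ/r at r = 1.870×10^8 km: μ = v²r = (26.64)² × 1.870×10^8 = 1.32712×10^11 km³/s².
In km: r₁ = 1.25 × 1.496×10^8 = 1.870×10^8 km; r₂ = 3.48 × 1.496×10^8 = 5.20608×10^8 km.
The Hohmann ellipse has a_t = (r₁ + r₂)/2 = 3.53804×10^8 km.
On the circular orbit at r = 5.20608×10^8 km, v_c = √(μ/r) = 15.9661 km/s.
Transfer-orbit speed at the same r (vis-viva, a = a_t): v_t = √[μ(2/r − 1/a_t)] = 11.6075 km/s.
Δv₂ = |v_t − v_c| = |11.6075 − 15.9661| = 4.359 km/s.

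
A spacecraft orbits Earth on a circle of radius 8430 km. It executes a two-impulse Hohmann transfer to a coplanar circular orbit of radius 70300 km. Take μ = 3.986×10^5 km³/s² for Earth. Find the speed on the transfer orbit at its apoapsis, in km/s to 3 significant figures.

The Hohmann ellipse has a_t = (r₁ + r₂)/2 = 39365 km.
At apoapsis, r = 70300 km.
Vis-viva: v = √[μ(2/r − 1/a_t)] = √[3.986×10^5 × (2/70300 − 1/39365)] = 1.102 km/s.

v = 1.10 km/s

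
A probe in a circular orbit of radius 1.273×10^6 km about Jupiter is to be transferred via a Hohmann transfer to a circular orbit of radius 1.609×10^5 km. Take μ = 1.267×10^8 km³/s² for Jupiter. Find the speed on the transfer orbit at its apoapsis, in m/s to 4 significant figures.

v = 4726 m/s

Semi-major axis of the transfer orbit: a_t = (1.273×10^6 + 1.609×10^5)/2 = 7.1695×10^5 km.
The apoapsis of the transfer ellipse is at r = 1.273×10^6 km.
From the vis-viva equation, v = √[μ(2/r − 1/a_t)] = 4.726 km/s.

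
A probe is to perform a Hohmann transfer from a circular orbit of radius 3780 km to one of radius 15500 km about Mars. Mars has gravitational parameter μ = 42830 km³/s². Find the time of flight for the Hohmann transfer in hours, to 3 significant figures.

The Hohmann ellipse has a_t = (r₁ + r₂)/2 = 9640 km.
Half the transfer-orbit period gives t = π√(a_t³/μ) = 14370 s.
Converting: 14370 s ÷ 3600 s/hour = 3.99 hours.

t = 3.99 hours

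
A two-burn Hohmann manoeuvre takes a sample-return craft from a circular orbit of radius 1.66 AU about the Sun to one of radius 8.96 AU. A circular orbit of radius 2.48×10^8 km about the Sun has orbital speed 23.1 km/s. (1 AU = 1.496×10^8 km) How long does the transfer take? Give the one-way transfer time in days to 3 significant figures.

From the circular-orbit relation v² = μ/r at r = 2.48×10^8 km: μ = v²r = (23.1)² × 2.48×10^8 = 1.32335×10^11 km³/s².
In km: r₁ = 1.66 × 1.496×10^8 = 2.48336×10^8 km; r₂ = 8.96 × 1.496×10^8 = 1.340416×10^9 km.
Transfer-ellipse semi-major axis a_t = (r₁ + r₂)/2 = (2.48336×10^8 + 1.340416×10^9)/2 = 7.94376×10^8 km.
Transfer time t = π√(a_t³/μ) = π√((7.94376×10^8)³ / 1.32335×10^11) = 1.934×10^8 s.
Converting: 1.934×10^8 s ÷ 86400 s/day = 2240 days.

t = 2240 days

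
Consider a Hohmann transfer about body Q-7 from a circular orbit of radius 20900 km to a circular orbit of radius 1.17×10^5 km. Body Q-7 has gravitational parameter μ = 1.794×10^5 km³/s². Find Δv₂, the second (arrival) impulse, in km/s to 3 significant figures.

Transfer-ellipse semi-major axis a_t = (r₁ + r₂)/2 = (20900 + 1.170×10^5)/2 = 68950 km.
On the circular orbit at r = 1.170×10^5 km, v_c = √(μ/r) = 1.23828 km/s.
Vis-viva on the transfer ellipse at r = 1.170×10^5 km gives v_t = √[μ(2/r − 1/a_t)] = 0.681749 km/s.
Δv₂ = |v_t − v_c| = |0.681749 − 1.23828| = 0.5565 km/s.

Δv₂ = 0.557 km/s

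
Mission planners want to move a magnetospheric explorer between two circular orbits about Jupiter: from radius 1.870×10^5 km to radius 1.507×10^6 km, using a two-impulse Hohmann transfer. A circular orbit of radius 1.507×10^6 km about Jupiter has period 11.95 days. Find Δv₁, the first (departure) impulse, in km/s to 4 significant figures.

Δv₁ = 8.692 km/s

From Kepler's third law T² = 4π²r³/μ at r = 1.507×10^6 km, T = 11.95 days = 11.95 × 86400 s = 1.03248×10^6 s: μ = 4π²r³/T² = 1.26747×10^8 km³/s².
The Hohmann ellipse has a_t = (r₁ + r₂)/2 = 8.470×10^5 km.
Circular speed at r = 1.870×10^5 km: v_c = √(μ/r) = 26.0344 km/s.
Transfer-orbit speed at the same r (vis-viva, a = a_t): v_t = √[μ(2/r − 1/a_t)] = 34.7266 km/s.
Δv₁ = |v_t − v_c| = |34.7266 − 26.0344| = 8.692 km/s.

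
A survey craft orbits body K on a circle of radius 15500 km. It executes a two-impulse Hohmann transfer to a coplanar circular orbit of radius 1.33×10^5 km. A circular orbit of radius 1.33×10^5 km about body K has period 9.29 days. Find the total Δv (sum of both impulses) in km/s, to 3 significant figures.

Δv = 1.60 km/s

From Kepler's third law T² = 4π²r³/μ at r = 1.33×10^5 km, T = 9.29 days = 9.29 × 86400 s = 8.02656×10^5 s: μ = 4π²r³/T² = 1.44164×10^5 km³/s².
Semi-major axis of the transfer orbit: a_t = (15500 + 1.330×10^5)/2 = 74250 km.
At r₁ the circular-orbit speed is v₁ = √(μ/r₁) = 3.050 km/s.
On the transfer ellipse at r₁, v² = μ(2/r − 1/a) gives v_p = √[μ(2/r₁ − 1/a_t)] = 4.082 km/s.
First burn Δv₁ = |v_p − v₁| = 1.032 km/s.
At r₂, v₂ = √(μ/r₂) = 1.0411 km/s.
Transfer-orbit speed at r₂: v_a = √[μ(2/r₂ − 1/a_t)] = 0.47569 km/s.
Second burn Δv₂ = |v₂ − v_a| = 0.5654 km/s.
Δv = Δv₁ + Δv₂ = 1.032 + 0.5654 = 1.597 km/s.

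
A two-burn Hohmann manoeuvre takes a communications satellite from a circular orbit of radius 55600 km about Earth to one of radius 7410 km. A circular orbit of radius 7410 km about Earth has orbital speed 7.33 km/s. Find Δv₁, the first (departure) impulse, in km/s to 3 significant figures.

From the circular-orbit relation v² = μ/r at r = 7410 km: μ = v²r = (7.33)² × 7410 = 3.98131×10^5 km³/s².
Semi-major axis of the transfer orbit: a_t = (55600 + 7410)/2 = 31505 km.
On the circular orbit at r = 55600 km, v_c = √(μ/r) = 2.676 km/s.
Vis-viva on the transfer ellipse at r = 55600 km gives v_t = √[μ(2/r − 1/a_t)] = 1.298 km/s.
Δv₁ = |v_t − v_c| = |1.298 − 2.676| = 1.378 km/s.

Δv₁ = 1.38 km/s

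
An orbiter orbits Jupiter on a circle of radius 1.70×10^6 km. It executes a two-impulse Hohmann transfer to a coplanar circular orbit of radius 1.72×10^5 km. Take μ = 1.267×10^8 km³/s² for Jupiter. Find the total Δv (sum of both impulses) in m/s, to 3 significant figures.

Transfer-ellipse semi-major axis a_t = (r₁ + r₂)/2 = (1.700×10^6 + 1.720×10^5)/2 = 9.360×10^5 km.
At r₁ the circular-orbit speed is v₁ = √(μ/r₁) = 8.633 km/s.
On the transfer ellipse at r₁, v² = μ(2/r − 1/a) gives v_a = √[μ(2/r₁ − 1/a_t)] = 3.701 km/s.
First burn Δv₁ = |v_a − v₁| = 4.932 km/s.
At r₂, v₂ = √(μ/r₂) = 27.141 km/s.
Transfer-orbit speed at r₂: v_p = √[μ(2/r₂ − 1/a_t)] = 36.577 km/s.
Second burn Δv₂ = |v₂ − v_p| = 9.436 km/s.
Δv = Δv₁ + Δv₂ = 4.932 + 9.436 = 14.37 km/s.

Δv = 14400 m/s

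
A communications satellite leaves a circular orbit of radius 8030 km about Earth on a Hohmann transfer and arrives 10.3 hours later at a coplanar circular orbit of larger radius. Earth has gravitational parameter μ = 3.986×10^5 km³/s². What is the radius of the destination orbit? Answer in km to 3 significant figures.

r₂ = 68300 km

Transfer time t = 10.3 hours = 37080 s, and t = π√(a_t³/μ).
So a_t = (μ t²/π²)^(1/3) = (3.986×10^5 × (37080)² / π²)^(1/3) = 38151 km.
Since a_t = (r₁ + r₂)/2, r₂ = 2a_t − r₁ = 2×38151 − 8030 = 68272 km.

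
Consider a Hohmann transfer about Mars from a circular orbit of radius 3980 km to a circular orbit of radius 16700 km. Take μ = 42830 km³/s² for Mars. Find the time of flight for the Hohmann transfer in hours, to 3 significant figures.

Semi-major axis of the transfer orbit: a_t = (3980 + 16700)/2 = 10340 km.
By Kepler's third law the transfer-orbit period is T = 2π√(a_t³/μ), so t = T/2 = 15960 s.
Converting: 15960 s ÷ 3600 s/hour = 4.43 hours.

t = 4.43 hours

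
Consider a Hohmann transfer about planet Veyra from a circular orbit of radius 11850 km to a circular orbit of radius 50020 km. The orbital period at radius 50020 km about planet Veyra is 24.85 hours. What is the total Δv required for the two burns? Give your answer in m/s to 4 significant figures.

Δv = 3299 m/s

From Kepler's third law T² = 4π²r³/μ at r = 50020 km, T = 24.85 hours = 24.85 × 3600 s = 89460 s: μ = 4π²r³/T² = 6.17352×10^5 km³/s².
Semi-major axis of the transfer orbit: a_t = (11850 + 50020)/2 = 30935 km.
Circular speed at r₁: v₁ = √(μ/r₁) = √(6.17352×10^5/11850) = 7.218 km/s.
On the transfer ellipse at r₁, vis-viva gives v_p = √[μ(2/r₁ − 1/a_t)] = 9.178 km/s.
First burn Δv₁ = |v_p − v₁| = 1.960 km/s.
Circular speed at r₂: v₂ = √(μ/r₂) = 3.513 km/s.
Transfer-orbit speed at r₂: v_a = √[μ(2/r₂ − 1/a_t)] = 2.174 km/s.
Second burn Δv₂ = |v₂ − v_a| = 1.339 km/s.
Total Δv = Δv₁ + Δv₂ = 3.299 km/s.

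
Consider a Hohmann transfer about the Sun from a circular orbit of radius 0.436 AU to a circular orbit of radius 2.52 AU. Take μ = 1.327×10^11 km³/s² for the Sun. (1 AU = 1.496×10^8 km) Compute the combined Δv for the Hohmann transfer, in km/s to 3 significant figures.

In km: r₁ = 0.436 × 1.496×10^8 = 6.52256×10^7 km; r₂ = 2.52 × 1.496×10^8 = 3.76992×10^8 km.
The Hohmann ellipse has a_t = (r₁ + r₂)/2 = 2.211088×10^8 km.
Circular speed at r₁: v₁ = √(μ/r₁) = √(1.327×10^11/6.52256×10^7) = 45.11 km/s.
On the transfer ellipse at r₁, v² = μ(2/r − 1/a) gives v_p = √[μ(2/r₁ − 1/a_t)] = 58.90 km/s.
First burn Δv₁ = |v_p − v₁| = 13.79 km/s.
Circular speed at r₂: v₂ = √(μ/r₂) = 18.762 km/s.
Transfer-orbit speed at r₂: v_a = √[μ(2/r₂ − 1/a_t)] = 10.190 km/s.
Second burn Δv₂ = |v₂ − v_a| = 8.572 km/s.
Δv = Δv₁ + Δv₂ = 13.79 + 8.572 = 22.36 km/s.

Δv = 22.4 km/s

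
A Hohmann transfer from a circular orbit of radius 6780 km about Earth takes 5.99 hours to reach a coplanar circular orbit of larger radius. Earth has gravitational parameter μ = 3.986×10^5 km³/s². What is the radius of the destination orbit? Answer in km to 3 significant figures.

Transfer time t = 5.99 hours = 21564 s, and t = π√(a_t³/μ).
So a_t = (μ t²/π²)^(1/3) = (3.986×10^5 × (21564)² / π²)^(1/3) = 26581 km.
Since a_t = (r₁ + r₂)/2, r₂ = 2a_t − r₁ = 2×26581 − 6780 = 46382 km.

r₂ = 46400 km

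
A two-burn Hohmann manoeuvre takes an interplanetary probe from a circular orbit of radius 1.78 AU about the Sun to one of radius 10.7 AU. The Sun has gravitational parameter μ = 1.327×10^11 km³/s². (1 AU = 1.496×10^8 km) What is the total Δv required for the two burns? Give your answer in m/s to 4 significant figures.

Δv = 11150 m/s

In km: r₁ = 1.78 × 1.496×10^8 = 2.66288×10^8 km; r₂ = 10.7 × 1.496×10^8 = 1.60072×10^9 km.
Semi-major axis of the transfer orbit: a_t = (2.66288×10^8 + 1.60072×10^9)/2 = 9.33504×10^8 km.
At r₁ the circular-orbit speed is v₁ = √(μ/r₁) = 22.323 km/s.
Transfer-orbit speed at r₁ (vis-viva equation): v_p = √[μ(2/r₁ − 1/a_t)] = 29.232 km/s.
First burn Δv₁ = |v_p − v₁| = 6.909 km/s.
At r₂, v₂ = √(μ/r₂) = 9.105 km/s.
Transfer-orbit speed at r₂: v_a = √[μ(2/r₂ − 1/a_t)] = 4.863 km/s.
Second burn Δv₂ = |v₂ − v_a| = 4.242 km/s.
Total Δv = Δv₁ + Δv₂ = 11.15 km/s.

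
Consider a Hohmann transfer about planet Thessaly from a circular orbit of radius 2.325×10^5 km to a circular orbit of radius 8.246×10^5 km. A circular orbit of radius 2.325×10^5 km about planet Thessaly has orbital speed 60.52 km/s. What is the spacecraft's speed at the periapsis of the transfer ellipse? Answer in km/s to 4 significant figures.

v = 75.59 km/s

From the circular-orbit relation v² = μ/r at r = 2.325×10^5 km: μ = v²r = (60.52)² × 2.325×10^5 = 8.51571×10^8 km³/s².
The Hohmann ellipse has a_t = (r₁ + r₂)/2 = 5.2855×10^5 km.
The periapsis of the transfer ellipse is at r = 2.325×10^5 km.
From the vis-viva equation, v = √[μ(2/r − 1/a_t)] = 75.59 km/s.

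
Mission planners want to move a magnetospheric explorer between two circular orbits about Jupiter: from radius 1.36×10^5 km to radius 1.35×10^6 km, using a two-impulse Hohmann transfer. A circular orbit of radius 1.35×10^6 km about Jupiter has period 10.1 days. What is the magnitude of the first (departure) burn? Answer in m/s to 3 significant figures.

From Kepler's third law T² = 4π²r³/μ at r = 1.35×10^6 km, T = 10.1 days = 10.1 × 86400 s = 8.7264×10^5 s: μ = 4π²r³/T² = 1.27553×10^8 km³/s².
The Hohmann ellipse has a_t = (r₁ + r₂)/2 = 7.430×10^5 km.
Circular speed at r = 1.360×10^5 km: v_c = √(μ/r) = 30.62 km/s.
Transfer-orbit speed at the same r (vis-viva, a = a_t): v_t = √[μ(2/r − 1/a_t)] = 41.28 km/s.
Δv₁ = |v_t − v_c| = |41.28 − 30.62| = 10.66 km/s.

Δv₁ = 10700 m/s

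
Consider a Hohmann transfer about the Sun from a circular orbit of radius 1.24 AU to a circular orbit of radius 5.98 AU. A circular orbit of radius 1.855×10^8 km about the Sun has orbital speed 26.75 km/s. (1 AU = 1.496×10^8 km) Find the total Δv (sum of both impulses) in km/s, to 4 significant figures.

From the circular-orbit relation v² = μ/r at r = 1.855×10^8 km: μ = v²r = (26.75)² × 1.855×10^8 = 1.32737×10^11 km³/s².
In km: r₁ = 1.24 × 1.496×10^8 = 1.85504×10^8 km; r₂ = 5.98 × 1.496×10^8 = 8.94608×10^8 km.
Transfer-ellipse semi-major axis a_t = (r₁ + r₂)/2 = (1.85504×10^8 + 8.94608×10^8)/2 = 5.40056×10^8 km.
Circular speed at r₁: v₁ = √(μ/r₁) = √(1.32737×10^11/1.85504×10^8) = 26.7497 km/s.
Transfer-orbit speed at r₁ (vis-viva equation): v_p = √[μ(2/r₁ − 1/a_t)] = 34.4283 km/s.
First burn Δv₁ = |v_p − v₁| = 7.679 km/s.
Circular speed at r₂: v₂ = √(μ/r₂) = 12.181 km/s.
Transfer-orbit speed at r₂: v_a = √[μ(2/r₂ − 1/a_t)] = 7.1390 km/s.
Second burn Δv₂ = |v₂ − v_a| = 5.042 km/s.
Δv = Δv₁ + Δv₂ = 7.679 + 5.042 = 12.72 km/s.

Δv = 12.72 km/s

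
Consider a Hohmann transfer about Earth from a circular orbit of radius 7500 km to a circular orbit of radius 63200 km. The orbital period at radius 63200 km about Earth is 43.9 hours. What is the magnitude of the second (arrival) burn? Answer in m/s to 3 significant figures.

Δv₂ = 1360 m/s

From Kepler's third law T² = 4π²r³/μ at r = 63200 km, T = 43.9 hours = 43.9 × 3600 s = 1.5804×10^5 s: μ = 4π²r³/T² = 3.99004×10^5 km³/s².
Semi-major axis of the transfer orbit: a_t = (7500 + 63200)/2 = 35350 km.
Circular speed at r = 63200 km: v_c = √(μ/r) = 2.5126 km/s.
Transfer-orbit speed at the same r (vis-viva, a = a_t): v_t = √[μ(2/r − 1/a_t)] = 1.1574 km/s.
Δv₂ = |v_t − v_c| = |1.1574 − 2.5126| = 1.355 km/s.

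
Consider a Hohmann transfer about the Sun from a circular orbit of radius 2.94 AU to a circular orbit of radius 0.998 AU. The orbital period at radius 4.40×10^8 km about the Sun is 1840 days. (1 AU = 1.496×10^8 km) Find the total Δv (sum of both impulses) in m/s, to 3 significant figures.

From Kepler's third law T² = 4π²r³/μ at r = 4.40×10^8 km, T = 1840 days = 1840 × 86400 s = 1.58976×10^8 s: μ = 4π²r³/T² = 1.33062×10^11 km³/s².
In km: r₁ = 2.94 × 1.496×10^8 = 4.39824×10^8 km; r₂ = 0.998 × 1.496×10^8 = 1.493008×10^8 km.
Semi-major axis of the transfer orbit: a_t = (4.39824×10^8 + 1.493008×10^8)/2 = 2.945624×10^8 km.
Circular speed at r₁: v₁ = √(μ/r₁) = √(1.33062×10^11/4.39824×10^8) = 17.39 km/s.
Transfer-orbit speed at r₁ (vis-viva equation): v_a = √[μ(2/r₁ − 1/a_t)] = 12.38 km/s.
First burn Δv₁ = |v_a − v₁| = 5.010 km/s.
Circular speed at r₂: v₂ = √(μ/r₂) = 29.8536 km/s.
Transfer-orbit speed at r₂: v_p = √[μ(2/r₂ − 1/a_t)] = 36.4793 km/s.
Second burn Δv₂ = |v₂ − v_p| = 6.626 km/s.
Total Δv = Δv₁ + Δv₂ = 11.64 km/s.

Δv = 11600 m/s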